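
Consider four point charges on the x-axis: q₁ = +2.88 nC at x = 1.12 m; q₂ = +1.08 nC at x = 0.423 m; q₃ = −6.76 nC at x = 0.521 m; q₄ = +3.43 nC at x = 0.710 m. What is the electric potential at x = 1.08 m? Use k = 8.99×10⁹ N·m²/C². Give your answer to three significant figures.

637 V

Electric potential is a scalar, so the contributions from each charge add algebraically: V = Σ kqᵢ/rᵢ.
Distances from the field point to each charge: r₁ = 0.0400 m, r₂ = 0.657 m, r₃ = 0.559 m, r₄ = 0.370 m.
V = k[(2.88×10⁻⁹)/(0.0400) + (1.08×10⁻⁹)/(0.657) + (-6.76×10⁻⁹)/(0.559) + (3.43×10⁻⁹)/(0.370)] = 637 V.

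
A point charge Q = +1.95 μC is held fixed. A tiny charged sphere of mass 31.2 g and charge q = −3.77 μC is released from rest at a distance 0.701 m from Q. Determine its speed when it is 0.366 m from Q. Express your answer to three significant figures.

Only the electrostatic force acts, so mechanical energy is conserved: ½mv² = U₁ − U₂ = kQq(1/r₁ − 1/r₂).
U₁ − U₂ = (8.99×10⁹ N·m²/C²)(1.95×10⁻⁶ C)(-3.77×10⁻⁶ C)(1/0.701 − 1/0.366) = 0.0863 J.
v = √(2·0.0863/0.0312) = 2.35 m/s.

2.35 m/s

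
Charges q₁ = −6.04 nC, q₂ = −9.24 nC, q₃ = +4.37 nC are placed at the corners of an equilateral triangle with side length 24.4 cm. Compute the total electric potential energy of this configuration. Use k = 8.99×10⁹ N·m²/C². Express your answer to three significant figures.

The assembly work is the sum of pairwise potential energies, U = Σ_{i<j} kqᵢqⱼ/rᵢⱼ.
All three pair separations equal the side length, 0.244 m.
U = (2.06×10⁻⁶) + (-9.72×10⁻⁷) + (-1.49×10⁻⁶) = -4.04×10⁻⁷ J.

-4.04×10⁻⁷ J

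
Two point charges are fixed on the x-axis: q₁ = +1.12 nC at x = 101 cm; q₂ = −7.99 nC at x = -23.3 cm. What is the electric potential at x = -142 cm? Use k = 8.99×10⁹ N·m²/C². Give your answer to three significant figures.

The total potential is the scalar sum of each charge's contribution, V = Σ kqᵢ/rᵢ.
Distances from the field point to each charge: r₁ = 2.43 m, r₂ = 1.19 m.
V = k[(1.12×10⁻⁹)/(2.43) + (-7.99×10⁻⁹)/(1.19)] = -56.4 V.

-56.4 V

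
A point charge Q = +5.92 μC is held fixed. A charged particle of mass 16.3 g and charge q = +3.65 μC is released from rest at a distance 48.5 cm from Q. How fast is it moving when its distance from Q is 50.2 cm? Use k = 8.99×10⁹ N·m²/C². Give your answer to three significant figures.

1.29 m/s

Only the electrostatic force acts, so mechanical energy is conserved: ½mv² = U₁ − U₂ = kQq(1/r₁ − 1/r₂).
U₁ − U₂ = (8.99×10⁹ N·m²/C²)(5.92×10⁻⁶ C)(3.65×10⁻⁶ C)(1/0.485 − 1/0.502) = 0.0136 J.
v = √(2·0.0136/0.0163) = 1.29 m/s.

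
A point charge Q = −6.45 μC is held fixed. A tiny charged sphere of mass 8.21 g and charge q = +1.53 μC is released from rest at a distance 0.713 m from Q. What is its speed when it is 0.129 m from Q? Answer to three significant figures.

11.7 m/s

Only the electrostatic force acts, so mechanical energy is conserved: ½mv² = U₁ − U₂ = kQq(1/r₁ − 1/r₂).
U₁ − U₂ = (8.99×10⁹ N·m²/C²)(-6.45×10⁻⁶ C)(1.53×10⁻⁶ C)(1/0.713 − 1/0.129) = 0.563 J.
v = √(2·0.563/8.21×10⁻³) = 11.7 m/s.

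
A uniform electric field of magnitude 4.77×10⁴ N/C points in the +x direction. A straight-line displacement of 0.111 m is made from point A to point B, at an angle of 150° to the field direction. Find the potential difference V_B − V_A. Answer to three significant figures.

4590 V

Only the component of displacement along E changes the potential: ΔV = −E·d·cosθ.
ΔV = −(4.77×10⁴ V/m)(0.111 m)cos150° = 4590 V.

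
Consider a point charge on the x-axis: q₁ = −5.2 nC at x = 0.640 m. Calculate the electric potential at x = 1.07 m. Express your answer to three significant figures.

Electric potential is a scalar, so the contributions from each charge add algebraically: V = Σ kqᵢ/rᵢ.
V = k[(-5.20×10⁻⁹)/(0.430)] = -109 V.

-109 V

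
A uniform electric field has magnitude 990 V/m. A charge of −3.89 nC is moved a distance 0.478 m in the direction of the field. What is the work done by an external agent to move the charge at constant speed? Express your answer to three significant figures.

The potential change for a displacement 0.478 m in the direction of the field is ΔV = −Ed = -473 V.
W_ext = qΔV = 1.84×10⁻⁶ J.

1.84×10⁻⁶ J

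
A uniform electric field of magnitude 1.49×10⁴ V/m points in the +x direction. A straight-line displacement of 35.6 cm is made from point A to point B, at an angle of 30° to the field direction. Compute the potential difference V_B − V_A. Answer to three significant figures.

Only the component of displacement along E changes the potential: ΔV = −E·d·cosθ.
ΔV = −(1.49×10⁴ V/m)(0.356 m)cos30° = -4590 V.

-4590 V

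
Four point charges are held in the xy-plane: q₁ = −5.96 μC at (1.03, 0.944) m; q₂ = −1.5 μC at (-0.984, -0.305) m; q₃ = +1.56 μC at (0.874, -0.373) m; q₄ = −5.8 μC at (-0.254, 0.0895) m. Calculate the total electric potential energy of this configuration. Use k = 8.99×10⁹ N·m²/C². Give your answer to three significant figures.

0.189 J

The work to assemble the configuration equals its total potential energy, U = Σ kqᵢqⱼ/rᵢⱼ over all pairs.
Pair separations: r₁₂ = 2.37 m, r₁₃ = 1.33 m, r₁₄ = 1.54 m, r₂₃ = 1.86 m, r₂₄ = 0.830 m, r₃₄ = 1.22 m.
Summing all 6 pair terms gives U = 0.189 J.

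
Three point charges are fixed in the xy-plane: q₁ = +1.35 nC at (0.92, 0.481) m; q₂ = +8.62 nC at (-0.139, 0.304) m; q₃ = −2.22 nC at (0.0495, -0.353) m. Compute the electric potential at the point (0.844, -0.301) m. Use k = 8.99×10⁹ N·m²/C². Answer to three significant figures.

57.5 V

Electric potential is a scalar, so the contributions from each charge add algebraically: V = Σ kqᵢ/rᵢ.
Distances from the field point to each charge: r₁ = 0.786 m, r₂ = 1.15 m, r₃ = 0.796 m.
V = k[(1.35×10⁻⁹)/(0.786) + (8.62×10⁻⁹)/(1.15) + (-2.22×10⁻⁹)/(0.796)] = 57.5 V.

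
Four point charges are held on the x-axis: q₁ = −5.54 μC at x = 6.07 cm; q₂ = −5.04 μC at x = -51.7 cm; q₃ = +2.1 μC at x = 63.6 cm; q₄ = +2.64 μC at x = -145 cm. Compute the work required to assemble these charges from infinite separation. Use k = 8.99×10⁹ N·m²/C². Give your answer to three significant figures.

-0.0212 J

The work to assemble the configuration equals its total potential energy, U = Σ kqᵢqⱼ/rᵢⱼ over all pairs.
Pair separations: r₁₂ = 0.578 m, r₁₃ = 0.575 m, r₁₄ = 1.51 m, r₂₃ = 1.15 m, r₂₄ = 0.933 m, r₃₄ = 2.09 m.
Summing all 6 pair terms gives U = -0.0212 J.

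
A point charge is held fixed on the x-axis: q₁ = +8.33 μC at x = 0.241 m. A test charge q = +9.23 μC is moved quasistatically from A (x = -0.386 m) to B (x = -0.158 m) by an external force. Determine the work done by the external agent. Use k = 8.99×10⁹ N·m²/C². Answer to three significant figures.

0.630 J

For quasistatic motion the external work equals the change in potential energy: W_ext = qΔV = q(V_B − V_A).
At A: distance to the source charge is 0.627 m; V_A = kq₁/r = 1.19×10⁵ V.
At B: distance to the source charge is 0.399 m; V_B = kq₁/r = 1.88×10⁵ V.
ΔV = V_B − V_A = 6.82×10⁴ V.
W_ext = qΔV = (9.23×10⁻⁶ C)(6.82×10⁴ V) = 0.630 J.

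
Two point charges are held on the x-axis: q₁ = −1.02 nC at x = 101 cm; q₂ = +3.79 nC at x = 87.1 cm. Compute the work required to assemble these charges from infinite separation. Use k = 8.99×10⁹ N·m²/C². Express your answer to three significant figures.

The work to assemble the configuration equals its total potential energy, U = Σ kqᵢqⱼ/rᵢⱼ over all pairs.
Pair separations: r₁₂ = 0.139 m.
U = (-2.50×10⁻⁷) = -2.50×10⁻⁷ J.

-2.50×10⁻⁷ J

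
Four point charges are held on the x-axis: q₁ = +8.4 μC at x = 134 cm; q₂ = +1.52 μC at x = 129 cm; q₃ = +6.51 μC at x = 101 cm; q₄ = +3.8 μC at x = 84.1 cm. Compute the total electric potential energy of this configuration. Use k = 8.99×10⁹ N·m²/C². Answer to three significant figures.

The work to assemble the configuration equals its total potential energy, U = Σ kqᵢqⱼ/rᵢⱼ over all pairs.
Pair separations: r₁₂ = 0.0500 m, r₁₃ = 0.330 m, r₁₄ = 0.499 m, r₂₃ = 0.280 m, r₂₄ = 0.449 m, r₃₄ = 0.169 m.
Summing all 6 pair terms gives U = 6.11 J.

6.11 J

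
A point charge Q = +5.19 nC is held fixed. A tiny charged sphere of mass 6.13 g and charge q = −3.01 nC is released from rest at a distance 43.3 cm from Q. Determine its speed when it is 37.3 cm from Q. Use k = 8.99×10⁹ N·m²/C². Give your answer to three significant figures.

Only the electrostatic force acts, so mechanical energy is conserved: ½mv² = U₁ − U₂ = kQq(1/r₁ − 1/r₂).
U₁ − U₂ = (8.99×10⁹ N·m²/C²)(5.19×10⁻⁹ C)(-3.01×10⁻⁹ C)(1/0.433 − 1/0.373) = 5.22×10⁻⁸ J.
v = √(2·5.22×10⁻⁸/6.13×10⁻³) = 4.13×10⁻³ m/s.

4.13×10⁻³ m/s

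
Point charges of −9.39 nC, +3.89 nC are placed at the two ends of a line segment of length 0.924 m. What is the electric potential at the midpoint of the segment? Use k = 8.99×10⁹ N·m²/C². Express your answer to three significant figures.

The total potential is the scalar sum of each charge's contribution, V = Σ kqᵢ/rᵢ.
Each charge is 0.462 m from the midpoint.
V = k[(-9.39×10⁻⁹)/(0.462) + (3.89×10⁻⁹)/(0.462)] = -107 V.

-107 V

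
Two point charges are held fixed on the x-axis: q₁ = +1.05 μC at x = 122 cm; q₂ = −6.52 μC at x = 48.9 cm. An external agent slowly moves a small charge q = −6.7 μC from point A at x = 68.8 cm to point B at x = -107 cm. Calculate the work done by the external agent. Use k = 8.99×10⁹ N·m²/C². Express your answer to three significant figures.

For quasistatic motion the external work equals the change in potential energy: W_ext = qΔV = q(V_B − V_A).
At A: distances to the source charges are 0.532 m, 0.199 m; V_A = Σ kqᵢ/rᵢ = -2.77×10⁵ V.
At B: distances to the source charges are 2.29 m, 1.56 m; V_B = Σ kqᵢ/rᵢ = -3.35×10⁴ V.
ΔV = V_B − V_A = 2.43×10⁵ V.
W_ext = qΔV = (-6.70×10⁻⁶ C)(2.43×10⁵ V) = -1.63 J.

-1.63 J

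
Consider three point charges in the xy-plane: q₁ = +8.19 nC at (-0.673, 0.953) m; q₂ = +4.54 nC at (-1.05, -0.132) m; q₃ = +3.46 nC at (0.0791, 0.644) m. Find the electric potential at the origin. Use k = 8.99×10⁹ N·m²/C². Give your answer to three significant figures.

150 V

The total potential is the scalar sum of each charge's contribution, V = Σ kqᵢ/rᵢ.
Distances from the field point to each charge: r₁ = 1.17 m, r₂ = 1.06 m, r₃ = 0.649 m.
V = k[(8.19×10⁻⁹)/(1.17) + (4.54×10⁻⁹)/(1.06) + (3.46×10⁻⁹)/(0.649)] = 150 V.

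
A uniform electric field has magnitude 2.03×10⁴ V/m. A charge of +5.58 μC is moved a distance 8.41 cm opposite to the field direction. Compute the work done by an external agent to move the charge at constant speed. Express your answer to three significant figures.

9.53×10⁻³ J

The potential change for a displacement 8.41 cm opposite to the field direction is ΔV = +Ed = 1710 V.
W_ext = qΔV = 9.53×10⁻³ J.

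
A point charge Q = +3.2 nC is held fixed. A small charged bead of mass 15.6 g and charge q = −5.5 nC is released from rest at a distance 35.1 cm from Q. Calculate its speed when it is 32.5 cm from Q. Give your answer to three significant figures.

2.15×10⁻³ m/s

Only the electrostatic force acts, so mechanical energy is conserved: ½mv² = U₁ − U₂ = kQq(1/r₁ − 1/r₂).
U₁ − U₂ = (8.99×10⁹ N·m²/C²)(3.20×10⁻⁹ C)(-5.50×10⁻⁹ C)(1/0.351 − 1/0.325) = 3.61×10⁻⁸ J.
v = √(2·3.61×10⁻⁸/0.0156) = 2.15×10⁻³ m/s.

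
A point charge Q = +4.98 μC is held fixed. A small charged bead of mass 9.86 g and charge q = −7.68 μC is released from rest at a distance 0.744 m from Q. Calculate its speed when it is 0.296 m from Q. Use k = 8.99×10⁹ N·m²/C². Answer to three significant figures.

Only the electrostatic force acts, so mechanical energy is conserved: ½mv² = U₁ − U₂ = kQq(1/r₁ − 1/r₂).
U₁ − U₂ = (8.99×10⁹ N·m²/C²)(4.98×10⁻⁶ C)(-7.68×10⁻⁶ C)(1/0.744 − 1/0.296) = 0.699 J.
v = √(2·0.699/9.86×10⁻³) = 11.9 m/s.

11.9 m/s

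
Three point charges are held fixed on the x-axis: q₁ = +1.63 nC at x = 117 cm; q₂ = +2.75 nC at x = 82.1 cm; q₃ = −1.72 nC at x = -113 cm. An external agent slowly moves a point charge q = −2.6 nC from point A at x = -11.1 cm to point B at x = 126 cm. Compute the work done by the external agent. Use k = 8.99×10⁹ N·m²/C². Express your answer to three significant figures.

-4.94×10⁻⁷ J

For quasistatic motion the external work equals the change in potential energy: W_ext = qΔV = q(V_B − V_A).
At A: distances to the source charges are 1.28 m, 0.932 m, 1.02 m; V_A = Σ kqᵢ/rᵢ = 22.8 V.
At B: distances to the source charges are 0.0900 m, 0.439 m, 2.39 m; V_B = Σ kqᵢ/rᵢ = 213 V.
ΔV = V_B − V_A = 190 V.
W_ext = qΔV = (-2.60×10⁻⁹ C)(190 V) = -4.94×10⁻⁷ J.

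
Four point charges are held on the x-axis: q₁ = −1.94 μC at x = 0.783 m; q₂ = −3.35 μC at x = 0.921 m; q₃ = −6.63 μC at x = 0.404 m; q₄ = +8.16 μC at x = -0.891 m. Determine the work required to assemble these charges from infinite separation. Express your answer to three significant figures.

0.518 J

The assembly work is the sum of pairwise potential energies, U = Σ_{i<j} kqᵢqⱼ/rᵢⱼ.
Pair separations: r₁₂ = 0.138 m, r₁₃ = 0.379 m, r₁₄ = 1.67 m, r₂₃ = 0.517 m, r₂₄ = 1.81 m, r₃₄ = 1.29 m.
Summing all 6 pair terms gives U = 0.518 J.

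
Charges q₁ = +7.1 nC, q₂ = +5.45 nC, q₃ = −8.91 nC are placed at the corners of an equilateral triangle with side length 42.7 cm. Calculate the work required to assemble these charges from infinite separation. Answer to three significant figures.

-1.54×10⁻⁶ J

The assembly work is the sum of pairwise potential energies, U = Σ_{i<j} kqᵢqⱼ/rᵢⱼ.
All three pair separations equal the side length, 0.427 m.
U = (8.15×10⁻⁷) + (-1.33×10⁻⁶) + (-1.02×10⁻⁶) = -1.54×10⁻⁶ J.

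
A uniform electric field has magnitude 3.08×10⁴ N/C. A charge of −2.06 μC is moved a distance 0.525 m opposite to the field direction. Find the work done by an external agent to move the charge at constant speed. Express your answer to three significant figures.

The potential change for a displacement 0.525 m opposite to the field direction is ΔV = +Ed = 1.62×10⁴ V.
W_ext = qΔV = -0.0333 J.

-0.0333 J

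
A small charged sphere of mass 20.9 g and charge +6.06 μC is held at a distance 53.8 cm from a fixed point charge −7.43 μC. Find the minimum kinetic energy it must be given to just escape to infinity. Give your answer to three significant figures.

0.752 J

To just escape, total mechanical energy must reach zero at infinity: ½mv²_min + U = 0, so ½mv²_min = −U = |kQq|/r.
|U| = |kQq|/r = (8.99×10⁹ N·m²/C²)(7.43×10⁻⁶)(6.06×10⁻⁶)/(0.538) = 0.752 J.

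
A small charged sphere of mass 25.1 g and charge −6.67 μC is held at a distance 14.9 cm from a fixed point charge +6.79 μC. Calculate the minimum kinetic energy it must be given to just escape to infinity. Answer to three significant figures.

To just escape, total mechanical energy must reach zero at infinity: ½mv²_min + U = 0, so ½mv²_min = −U = |kQq|/r.
|U| = |kQq|/r = (8.99×10⁹ N·m²/C²)(6.79×10⁻⁶)(6.67×10⁻⁶)/(0.149) = 2.73 J.

2.73 J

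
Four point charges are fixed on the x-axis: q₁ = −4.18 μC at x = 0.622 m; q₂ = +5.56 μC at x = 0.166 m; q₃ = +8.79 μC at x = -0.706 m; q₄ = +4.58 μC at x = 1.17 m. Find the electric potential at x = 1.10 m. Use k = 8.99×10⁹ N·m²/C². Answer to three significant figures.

Electric potential is a scalar, so the contributions from each charge add algebraically: V = Σ kqᵢ/rᵢ.
Distances from the field point to each charge: r₁ = 0.478 m, r₂ = 0.934 m, r₃ = 1.81 m, r₄ = 0.0700 m.
V = k[(-4.18×10⁻⁶)/(0.478) + (5.56×10⁻⁶)/(0.934) + (8.79×10⁻⁶)/(1.81) + (4.58×10⁻⁶)/(0.0700)] = 6.07×10⁵ V.

6.07×10⁵ V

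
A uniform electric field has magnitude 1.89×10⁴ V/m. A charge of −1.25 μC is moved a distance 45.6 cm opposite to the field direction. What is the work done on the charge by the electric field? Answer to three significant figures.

The potential change for a displacement 45.6 cm opposite to the field direction is ΔV = +Ed = 8620 V.
W_field = −qΔV = 0.0108 J.

0.0108 J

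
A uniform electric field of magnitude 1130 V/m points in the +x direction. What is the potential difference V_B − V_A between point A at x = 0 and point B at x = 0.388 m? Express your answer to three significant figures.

In a uniform field, potential decreases in the direction of E: V_B − V_A = −E·Δx.
V_B − V_A = −(1130 V/m)(0.388 m) = -438 V.

-438 V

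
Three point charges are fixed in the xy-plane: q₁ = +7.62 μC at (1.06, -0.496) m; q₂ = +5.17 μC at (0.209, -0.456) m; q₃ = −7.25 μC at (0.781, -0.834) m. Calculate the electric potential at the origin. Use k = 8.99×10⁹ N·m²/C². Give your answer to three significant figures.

The total potential is the scalar sum of each charge's contribution, V = Σ kqᵢ/rᵢ.
Distances from the field point to each charge: r₁ = 1.17 m, r₂ = 0.502 m, r₃ = 1.14 m.
V = k[(7.62×10⁻⁶)/(1.17) + (5.17×10⁻⁶)/(0.502) + (-7.25×10⁻⁶)/(1.14)] = 9.41×10⁴ V.

9.41×10⁴ V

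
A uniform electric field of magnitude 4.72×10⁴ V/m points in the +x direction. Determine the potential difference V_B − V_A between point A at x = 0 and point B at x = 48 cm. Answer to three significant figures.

In a uniform field, potential decreases in the direction of E: V_B − V_A = −E·Δx.
V_B − V_A = −(4.72×10⁴ V/m)(0.480 m) = -2.27×10⁴ V.

-2.27×10⁴ V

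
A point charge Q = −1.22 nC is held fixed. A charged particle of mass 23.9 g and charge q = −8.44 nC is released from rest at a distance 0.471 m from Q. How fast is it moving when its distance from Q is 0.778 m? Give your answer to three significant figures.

Only the electrostatic force acts, so mechanical energy is conserved: ½mv² = U₁ − U₂ = kQq(1/r₁ − 1/r₂).
U₁ − U₂ = (8.99×10⁹ N·m²/C²)(-1.22×10⁻⁹ C)(-8.44×10⁻⁹ C)(1/0.471 − 1/0.778) = 7.76×10⁻⁸ J.
v = √(2·7.76×10⁻⁸/0.0239) = 2.55×10⁻³ m/s.

2.55×10⁻³ m/s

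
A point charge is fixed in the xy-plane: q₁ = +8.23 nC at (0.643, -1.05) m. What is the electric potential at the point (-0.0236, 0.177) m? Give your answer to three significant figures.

The total potential is the scalar sum of each charge's contribution, V = Σ kqᵢ/rᵢ.
Distances from the field point to each charge: r₁ = 1.40 m.
V = k[(8.23×10⁻⁹)/(1.40)] = 53.0 V.

53.0 V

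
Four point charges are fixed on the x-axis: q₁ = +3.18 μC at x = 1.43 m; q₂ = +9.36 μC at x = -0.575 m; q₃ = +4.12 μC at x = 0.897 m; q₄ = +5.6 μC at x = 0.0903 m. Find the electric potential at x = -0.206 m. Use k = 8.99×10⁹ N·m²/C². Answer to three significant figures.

4.49×10⁵ V

The total potential is the scalar sum of each charge's contribution, V = Σ kqᵢ/rᵢ.
Distances from the field point to each charge: r₁ = 1.64 m, r₂ = 0.369 m, r₃ = 1.10 m, r₄ = 0.296 m.
V = k[(3.18×10⁻⁶)/(1.64) + (9.36×10⁻⁶)/(0.369) + (4.12×10⁻⁶)/(1.10) + (5.60×10⁻⁶)/(0.296)] = 4.49×10⁵ V.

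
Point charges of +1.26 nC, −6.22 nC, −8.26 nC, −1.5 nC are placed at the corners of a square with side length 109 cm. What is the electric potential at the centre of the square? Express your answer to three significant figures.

The total potential is the scalar sum of each charge's contribution, V = Σ kqᵢ/rᵢ.
The distance from each corner to the centre is a√2/2 = 0.771 m.
V = k[(1.26×10⁻⁹)/(0.771) + (-6.22×10⁻⁹)/(0.771) + (-8.26×10⁻⁹)/(0.771) + (-1.50×10⁻⁹)/(0.771)] = -172 V.

-172 V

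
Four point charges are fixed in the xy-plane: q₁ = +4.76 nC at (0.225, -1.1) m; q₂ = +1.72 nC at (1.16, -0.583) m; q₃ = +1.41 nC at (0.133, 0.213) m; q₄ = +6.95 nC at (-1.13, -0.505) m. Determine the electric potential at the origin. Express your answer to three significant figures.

The total potential is the scalar sum of each charge's contribution, V = Σ kqᵢ/rᵢ.
Distances from the field point to each charge: r₁ = 1.12 m, r₂ = 1.30 m, r₃ = 0.251 m, r₄ = 1.24 m.
V = k[(4.76×10⁻⁹)/(1.12) + (1.72×10⁻⁹)/(1.30) + (1.41×10⁻⁹)/(0.251) + (6.95×10⁻⁹)/(1.24)] = 151 V.

151 V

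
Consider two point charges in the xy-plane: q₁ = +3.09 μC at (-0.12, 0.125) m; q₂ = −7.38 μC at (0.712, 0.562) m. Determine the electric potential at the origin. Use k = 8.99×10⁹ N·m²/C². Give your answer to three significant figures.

8.72×10⁴ V

The total potential is the scalar sum of each charge's contribution, V = Σ kqᵢ/rᵢ.
Distances from the field point to each charge: r₁ = 0.173 m, r₂ = 0.907 m.
V = k[(3.09×10⁻⁶)/(0.173) + (-7.38×10⁻⁶)/(0.907)] = 8.72×10⁴ V.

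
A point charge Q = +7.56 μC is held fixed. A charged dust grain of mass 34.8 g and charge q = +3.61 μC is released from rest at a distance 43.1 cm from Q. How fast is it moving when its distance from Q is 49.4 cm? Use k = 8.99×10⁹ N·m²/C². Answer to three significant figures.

Only the electrostatic force acts, so mechanical energy is conserved: ½mv² = U₁ − U₂ = kQq(1/r₁ − 1/r₂).
U₁ − U₂ = (8.99×10⁹ N·m²/C²)(7.56×10⁻⁶ C)(3.61×10⁻⁶ C)(1/0.431 − 1/0.494) = 0.0726 J.
v = √(2·0.0726/0.0348) = 2.04 m/s.

2.04 m/s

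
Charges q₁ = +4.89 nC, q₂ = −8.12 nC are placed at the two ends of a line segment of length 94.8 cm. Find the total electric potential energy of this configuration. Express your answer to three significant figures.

The work to assemble the configuration equals its total potential energy, U = Σ kqᵢqⱼ/rᵢⱼ over all pairs.
The separation is r = 0.948 m.
U = (-3.77×10⁻⁷) = -3.77×10⁻⁷ J.

-3.77×10⁻⁷ J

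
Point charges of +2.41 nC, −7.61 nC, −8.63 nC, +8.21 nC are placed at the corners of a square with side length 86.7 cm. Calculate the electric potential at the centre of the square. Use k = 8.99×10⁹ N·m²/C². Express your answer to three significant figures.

-82.4 V

The total potential is the scalar sum of each charge's contribution, V = Σ kqᵢ/rᵢ.
The distance from each corner to the centre is a√2/2 = 0.613 m.
V = k[(2.41×10⁻⁹)/(0.613) + (-7.61×10⁻⁹)/(0.613) + (-8.63×10⁻⁹)/(0.613) + (8.21×10⁻⁹)/(0.613)] = -82.4 V.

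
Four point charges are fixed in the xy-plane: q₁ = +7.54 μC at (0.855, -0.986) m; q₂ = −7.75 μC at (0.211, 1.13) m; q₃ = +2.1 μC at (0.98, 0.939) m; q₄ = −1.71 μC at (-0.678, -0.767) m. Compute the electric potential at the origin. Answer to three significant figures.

-9780 V

Electric potential is a scalar, so the contributions from each charge add algebraically: V = Σ kqᵢ/rᵢ.
Distances from the field point to each charge: r₁ = 1.31 m, r₂ = 1.15 m, r₃ = 1.36 m, r₄ = 1.02 m.
V = k[(7.54×10⁻⁶)/(1.31) + (-7.75×10⁻⁶)/(1.15) + (2.10×10⁻⁶)/(1.36) + (-1.71×10⁻⁶)/(1.02)] = -9780 V.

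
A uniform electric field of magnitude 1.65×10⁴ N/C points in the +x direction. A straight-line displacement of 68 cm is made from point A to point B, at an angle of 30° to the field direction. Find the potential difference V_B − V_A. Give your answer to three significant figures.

Only the component of displacement along E changes the potential: ΔV = −E·d·cosθ.
ΔV = −(1.65×10⁴ V/m)(0.680 m)cos30° = -9720 V.

-9720 V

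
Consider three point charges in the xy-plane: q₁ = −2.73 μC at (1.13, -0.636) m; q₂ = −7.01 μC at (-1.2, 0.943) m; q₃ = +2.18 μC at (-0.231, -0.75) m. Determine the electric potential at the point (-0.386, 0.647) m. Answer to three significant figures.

-7.12×10⁴ V

The total potential is the scalar sum of each charge's contribution, V = Σ kqᵢ/rᵢ.
Distances from the field point to each charge: r₁ = 1.99 m, r₂ = 0.866 m, r₃ = 1.41 m.
V = k[(-2.73×10⁻⁶)/(1.99) + (-7.01×10⁻⁶)/(0.866) + (2.18×10⁻⁶)/(1.41)] = -7.12×10⁴ V.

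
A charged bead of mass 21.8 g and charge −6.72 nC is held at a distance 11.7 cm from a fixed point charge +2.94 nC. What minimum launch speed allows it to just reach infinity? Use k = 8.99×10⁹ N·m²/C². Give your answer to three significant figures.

0.0118 m/s

To just escape, total mechanical energy must reach zero at infinity: ½mv²_min + U = 0, so ½mv²_min = −U = |kQq|/r.
|U| = |kQq|/r = (8.99×10⁹ N·m²/C²)(2.94×10⁻⁹)(6.72×10⁻⁹)/(0.117) = 1.52×10⁻⁶ J.
v_min = √(2|U|/m) = √(2·1.52×10⁻⁶/0.0218) = 0.0118 m/s.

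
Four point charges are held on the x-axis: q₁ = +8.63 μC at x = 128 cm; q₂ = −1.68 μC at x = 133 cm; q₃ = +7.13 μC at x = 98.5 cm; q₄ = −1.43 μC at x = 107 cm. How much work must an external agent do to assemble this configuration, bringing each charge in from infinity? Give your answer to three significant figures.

-2.57 J

The work to assemble the configuration equals its total potential energy, U = Σ kqᵢqⱼ/rᵢⱼ over all pairs.
Pair separations: r₁₂ = 0.0500 m, r₁₃ = 0.295 m, r₁₄ = 0.210 m, r₂₃ = 0.345 m, r₂₄ = 0.260 m, r₃₄ = 0.0850 m.
Summing all 6 pair terms gives U = -2.57 J.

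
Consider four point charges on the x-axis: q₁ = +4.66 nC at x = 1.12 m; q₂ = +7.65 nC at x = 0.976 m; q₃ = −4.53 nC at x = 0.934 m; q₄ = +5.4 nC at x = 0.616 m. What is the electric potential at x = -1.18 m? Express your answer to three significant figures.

57.9 V

The total potential is the scalar sum of each charge's contribution, V = Σ kqᵢ/rᵢ.
Distances from the field point to each charge: r₁ = 2.30 m, r₂ = 2.16 m, r₃ = 2.11 m, r₄ = 1.80 m.
V = k[(4.66×10⁻⁹)/(2.30) + (7.65×10⁻⁹)/(2.16) + (-4.53×10⁻⁹)/(2.11) + (5.40×10⁻⁹)/(1.80)] = 57.9 V.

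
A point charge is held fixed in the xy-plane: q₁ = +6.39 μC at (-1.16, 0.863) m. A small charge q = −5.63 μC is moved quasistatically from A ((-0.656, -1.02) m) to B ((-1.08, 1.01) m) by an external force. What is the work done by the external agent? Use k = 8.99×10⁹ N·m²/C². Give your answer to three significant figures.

For quasistatic motion the external work equals the change in potential energy: W_ext = qΔV = q(V_B − V_A).
At A: distance to the source charge is 1.95 m; V_A = kq₁/r = 2.95×10⁴ V.
At B: distance to the source charge is 0.167 m; V_B = kq₁/r = 3.43×10⁵ V.
ΔV = V_B − V_A = 3.14×10⁵ V.
W_ext = qΔV = (-5.63×10⁻⁶ C)(3.14×10⁵ V) = -1.77 J.

-1.77 J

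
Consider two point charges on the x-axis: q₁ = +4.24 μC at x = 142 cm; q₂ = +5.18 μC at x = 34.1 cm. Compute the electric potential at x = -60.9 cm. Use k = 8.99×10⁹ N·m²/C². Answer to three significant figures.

Electric potential is a scalar, so the contributions from each charge add algebraically: V = Σ kqᵢ/rᵢ.
Distances from the field point to each charge: r₁ = 2.03 m, r₂ = 0.950 m.
V = k[(4.24×10⁻⁶)/(2.03) + (5.18×10⁻⁶)/(0.950)] = 6.78×10⁴ V.

6.78×10⁴ V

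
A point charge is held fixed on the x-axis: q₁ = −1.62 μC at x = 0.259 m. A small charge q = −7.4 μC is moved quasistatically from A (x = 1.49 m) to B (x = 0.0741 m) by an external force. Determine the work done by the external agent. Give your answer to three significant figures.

0.495 J

For quasistatic motion the external work equals the change in potential energy: W_ext = qΔV = q(V_B − V_A).
At A: distance to the source charge is 1.23 m; V_A = kq₁/r = -1.18×10⁴ V.
At B: distance to the source charge is 0.185 m; V_B = kq₁/r = -7.88×10⁴ V.
ΔV = V_B − V_A = -6.69×10⁴ V.
W_ext = qΔV = (-7.40×10⁻⁶ C)(-6.69×10⁴ V) = 0.495 J.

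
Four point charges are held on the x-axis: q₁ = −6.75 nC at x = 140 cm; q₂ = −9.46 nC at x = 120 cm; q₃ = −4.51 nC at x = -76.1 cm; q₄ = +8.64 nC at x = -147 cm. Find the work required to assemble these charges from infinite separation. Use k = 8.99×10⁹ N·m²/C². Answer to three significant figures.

The assembly work is the sum of pairwise potential energies, U = Σ_{i<j} kqᵢqⱼ/rᵢⱼ.
Pair separations: r₁₂ = 0.200 m, r₁₃ = 2.16 m, r₁₄ = 2.87 m, r₂₃ = 1.96 m, r₂₄ = 2.67 m, r₃₄ = 0.709 m.
Summing all 6 pair terms gives U = 2.24×10⁻⁶ J.

2.24×10⁻⁶ J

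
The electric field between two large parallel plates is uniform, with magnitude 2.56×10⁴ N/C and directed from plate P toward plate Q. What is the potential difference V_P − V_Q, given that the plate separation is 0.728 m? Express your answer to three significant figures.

1.86×10⁴ V

In a uniform field, potential decreases in the direction of E: ΔV = −E·d for a displacement d parallel to E.
Going from Q to P is a displacement of 0.728 m opposite to the field, so V_P − V_Q = +Ed = 1.86×10⁴ V.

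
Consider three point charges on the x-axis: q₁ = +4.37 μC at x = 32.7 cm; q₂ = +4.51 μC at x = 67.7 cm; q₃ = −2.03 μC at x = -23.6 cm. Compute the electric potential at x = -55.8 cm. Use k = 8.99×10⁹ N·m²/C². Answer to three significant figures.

Electric potential is a scalar, so the contributions from each charge add algebraically: V = Σ kqᵢ/rᵢ.
Distances from the field point to each charge: r₁ = 0.885 m, r₂ = 1.23 m, r₃ = 0.322 m.
V = k[(4.37×10⁻⁶)/(0.885) + (4.51×10⁻⁶)/(1.23) + (-2.03×10⁻⁶)/(0.322)] = 2.05×10⁴ V.

2.05×10⁴ V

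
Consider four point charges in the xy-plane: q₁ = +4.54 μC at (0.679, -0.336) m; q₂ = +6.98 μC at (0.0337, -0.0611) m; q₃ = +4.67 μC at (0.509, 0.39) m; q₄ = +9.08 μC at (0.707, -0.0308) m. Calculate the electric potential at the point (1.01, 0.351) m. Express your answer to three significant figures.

Electric potential is a scalar, so the contributions from each charge add algebraically: V = Σ kqᵢ/rᵢ.
Distances from the field point to each charge: r₁ = 0.763 m, r₂ = 1.06 m, r₃ = 0.503 m, r₄ = 0.487 m.
V = k[(4.54×10⁻⁶)/(0.763) + (6.98×10⁻⁶)/(1.06) + (4.67×10⁻⁶)/(0.503) + (9.08×10⁻⁶)/(0.487)] = 3.64×10⁵ V.

3.64×10⁵ V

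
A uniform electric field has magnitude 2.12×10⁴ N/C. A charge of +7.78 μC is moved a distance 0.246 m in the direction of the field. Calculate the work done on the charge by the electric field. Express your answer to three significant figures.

0.0406 J

The potential change for a displacement 0.246 m in the direction of the field is ΔV = −Ed = -5220 V.
W_field = −qΔV = 0.0406 J.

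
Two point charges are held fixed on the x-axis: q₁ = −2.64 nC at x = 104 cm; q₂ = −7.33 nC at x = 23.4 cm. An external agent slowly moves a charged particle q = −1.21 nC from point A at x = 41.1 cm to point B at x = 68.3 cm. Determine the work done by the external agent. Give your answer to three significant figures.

For quasistatic motion the external work equals the change in potential energy: W_ext = qΔV = q(V_B − V_A).
At A: distances to the source charges are 0.629 m, 0.177 m; V_A = Σ kqᵢ/rᵢ = -410 V.
At B: distances to the source charges are 0.357 m, 0.449 m; V_B = Σ kqᵢ/rᵢ = -213 V.
ΔV = V_B − V_A = 197 V.
W_ext = qΔV = (-1.21×10⁻⁹ C)(197 V) = -2.38×10⁻⁷ J.

-2.38×10⁻⁷ J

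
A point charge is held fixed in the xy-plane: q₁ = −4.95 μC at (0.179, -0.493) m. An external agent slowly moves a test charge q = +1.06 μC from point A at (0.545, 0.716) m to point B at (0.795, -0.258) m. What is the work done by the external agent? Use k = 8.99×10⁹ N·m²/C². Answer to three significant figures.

-0.0342 J

For quasistatic motion the external work equals the change in potential energy: W_ext = qΔV = q(V_B − V_A).
At A: distance to the source charge is 1.26 m; V_A = kq₁/r = -3.52×10⁴ V.
At B: distance to the source charge is 0.659 m; V_B = kq₁/r = -6.75×10⁴ V.
ΔV = V_B − V_A = -3.23×10⁴ V.
W_ext = qΔV = (1.06×10⁻⁶ C)(-3.23×10⁴ V) = -0.0342 J.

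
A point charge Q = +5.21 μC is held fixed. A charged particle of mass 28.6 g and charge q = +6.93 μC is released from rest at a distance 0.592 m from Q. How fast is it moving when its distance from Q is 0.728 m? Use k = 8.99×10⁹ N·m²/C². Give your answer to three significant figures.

2.68 m/s

Only the electrostatic force acts, so mechanical energy is conserved: ½mv² = U₁ − U₂ = kQq(1/r₁ − 1/r₂).
U₁ − U₂ = (8.99×10⁹ N·m²/C²)(5.21×10⁻⁶ C)(6.93×10⁻⁶ C)(1/0.592 − 1/0.728) = 0.102 J.
v = √(2·0.102/0.0286) = 2.68 m/s.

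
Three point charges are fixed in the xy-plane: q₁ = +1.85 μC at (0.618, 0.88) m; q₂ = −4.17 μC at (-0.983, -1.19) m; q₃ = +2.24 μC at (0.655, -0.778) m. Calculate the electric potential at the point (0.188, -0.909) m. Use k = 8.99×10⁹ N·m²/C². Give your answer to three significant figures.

1.94×10⁴ V

The total potential is the scalar sum of each charge's contribution, V = Σ kqᵢ/rᵢ.
Distances from the field point to each charge: r₁ = 1.84 m, r₂ = 1.20 m, r₃ = 0.485 m.
V = k[(1.85×10⁻⁶)/(1.84) + (-4.17×10⁻⁶)/(1.20) + (2.24×10⁻⁶)/(0.485)] = 1.94×10⁴ V.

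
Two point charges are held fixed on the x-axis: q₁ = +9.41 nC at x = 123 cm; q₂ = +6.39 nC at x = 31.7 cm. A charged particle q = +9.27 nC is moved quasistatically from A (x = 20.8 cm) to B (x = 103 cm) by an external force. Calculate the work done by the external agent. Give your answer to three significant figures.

For quasistatic motion the external work equals the change in potential energy: W_ext = qΔV = q(V_B − V_A).
At A: distances to the source charges are 1.02 m, 0.109 m; V_A = Σ kqᵢ/rᵢ = 610 V.
At B: distances to the source charges are 0.200 m, 0.713 m; V_B = Σ kqᵢ/rᵢ = 504 V.
ΔV = V_B − V_A = -106 V.
W_ext = qΔV = (9.27×10⁻⁹ C)(-106 V) = -9.85×10⁻⁷ J.

-9.85×10⁻⁷ J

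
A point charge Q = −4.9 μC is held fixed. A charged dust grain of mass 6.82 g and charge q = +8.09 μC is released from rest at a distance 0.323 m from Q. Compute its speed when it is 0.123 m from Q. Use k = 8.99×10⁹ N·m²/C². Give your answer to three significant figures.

22.9 m/s

Only the electrostatic force acts, so mechanical energy is conserved: ½mv² = U₁ − U₂ = kQq(1/r₁ − 1/r₂).
U₁ − U₂ = (8.99×10⁹ N·m²/C²)(-4.90×10⁻⁶ C)(8.09×10⁻⁶ C)(1/0.323 − 1/0.123) = 1.79 J.
v = √(2·1.79/6.82×10⁻³) = 22.9 m/s.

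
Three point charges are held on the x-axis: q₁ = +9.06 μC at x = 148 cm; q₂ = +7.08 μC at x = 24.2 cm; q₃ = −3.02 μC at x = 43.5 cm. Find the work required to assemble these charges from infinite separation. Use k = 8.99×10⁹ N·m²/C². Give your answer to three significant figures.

-0.766 J

The assembly work is the sum of pairwise potential energies, U = Σ_{i<j} kqᵢqⱼ/rᵢⱼ.
Pair separations: r₁₂ = 1.24 m, r₁₃ = 1.04 m, r₂₃ = 0.193 m.
U = (0.466) + (-0.235) + (-0.996) = -0.766 J.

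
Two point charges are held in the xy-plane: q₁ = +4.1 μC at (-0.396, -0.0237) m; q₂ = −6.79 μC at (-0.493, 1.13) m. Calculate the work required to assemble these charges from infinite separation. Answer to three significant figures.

-0.216 J

The assembly work is the sum of pairwise potential energies, U = Σ_{i<j} kqᵢqⱼ/rᵢⱼ.
Pair separations: r₁₂ = 1.16 m.
U = (-0.216) = -0.216 J.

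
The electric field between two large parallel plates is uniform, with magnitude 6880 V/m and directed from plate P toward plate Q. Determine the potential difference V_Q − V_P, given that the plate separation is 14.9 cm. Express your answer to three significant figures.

-1030 V

In a uniform field, potential decreases in the direction of E: ΔV = −E·d for a displacement d parallel to E.
Going from P to Q is a displacement of 14.9 cm along the field, so V_Q − V_P = −Ed = -1030 V.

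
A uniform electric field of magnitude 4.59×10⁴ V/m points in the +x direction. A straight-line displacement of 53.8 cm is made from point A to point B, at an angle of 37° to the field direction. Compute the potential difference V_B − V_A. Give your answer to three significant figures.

Only the component of displacement along E changes the potential: ΔV = −E·d·cosθ.
ΔV = −(4.59×10⁴ V/m)(0.538 m)cos37° = -1.97×10⁴ V.

-1.97×10⁴ V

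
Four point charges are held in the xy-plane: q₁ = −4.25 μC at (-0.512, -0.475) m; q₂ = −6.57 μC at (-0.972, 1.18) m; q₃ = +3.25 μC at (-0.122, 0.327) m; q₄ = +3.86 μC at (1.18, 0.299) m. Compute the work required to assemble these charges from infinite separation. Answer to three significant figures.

-0.243 J

The work to assemble the configuration equals its total potential energy, U = Σ kqᵢqⱼ/rᵢⱼ over all pairs.
Pair separations: r₁₂ = 1.72 m, r₁₃ = 0.892 m, r₁₄ = 1.86 m, r₂₃ = 1.20 m, r₂₄ = 2.33 m, r₃₄ = 1.30 m.
Summing all 6 pair terms gives U = -0.243 J.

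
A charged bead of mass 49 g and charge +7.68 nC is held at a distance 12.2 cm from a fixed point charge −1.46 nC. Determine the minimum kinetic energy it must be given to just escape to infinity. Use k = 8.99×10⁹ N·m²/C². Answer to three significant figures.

To just escape, total mechanical energy must reach zero at infinity: ½mv²_min + U = 0, so ½mv²_min = −U = |kQq|/r.
|U| = |kQq|/r = (8.99×10⁹ N·m²/C²)(1.46×10⁻⁹)(7.68×10⁻⁹)/(0.122) = 8.26×10⁻⁷ J.

8.26×10⁻⁷ J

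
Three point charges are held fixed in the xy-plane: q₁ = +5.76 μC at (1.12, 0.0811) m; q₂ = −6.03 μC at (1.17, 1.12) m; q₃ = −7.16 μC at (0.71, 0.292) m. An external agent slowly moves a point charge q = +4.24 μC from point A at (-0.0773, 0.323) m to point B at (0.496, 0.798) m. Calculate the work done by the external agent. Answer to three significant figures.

For quasistatic motion the external work equals the change in potential energy: W_ext = qΔV = q(V_B − V_A).
At A: distances to the source charges are 1.22 m, 1.48 m, 0.788 m; V_A = Σ kqᵢ/rᵢ = -7.59×10⁴ V.
At B: distances to the source charges are 0.950 m, 0.747 m, 0.549 m; V_B = Σ kqᵢ/rᵢ = -1.35×10⁵ V.
ΔV = V_B − V_A = -5.93×10⁴ V.
W_ext = qΔV = (4.24×10⁻⁶ C)(-5.93×10⁴ V) = -0.252 J.

-0.252 J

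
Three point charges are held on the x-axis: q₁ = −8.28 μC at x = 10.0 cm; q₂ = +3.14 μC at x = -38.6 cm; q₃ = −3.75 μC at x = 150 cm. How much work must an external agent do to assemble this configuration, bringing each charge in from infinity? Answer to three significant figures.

The work to assemble the configuration equals its total potential energy, U = Σ kqᵢqⱼ/rᵢⱼ over all pairs.
Pair separations: r₁₂ = 0.486 m, r₁₃ = 1.40 m, r₂₃ = 1.89 m.
U = (-0.481) + (0.199) + (-0.0561) = -0.338 J.

-0.338 J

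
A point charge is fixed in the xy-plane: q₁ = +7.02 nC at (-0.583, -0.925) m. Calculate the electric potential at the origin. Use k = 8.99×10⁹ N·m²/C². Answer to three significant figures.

Electric potential is a scalar, so the contributions from each charge add algebraically: V = Σ kqᵢ/rᵢ.
Distances from the field point to each charge: r₁ = 1.09 m.
V = k[(7.02×10⁻⁹)/(1.09)] = 57.7 V.

57.7 V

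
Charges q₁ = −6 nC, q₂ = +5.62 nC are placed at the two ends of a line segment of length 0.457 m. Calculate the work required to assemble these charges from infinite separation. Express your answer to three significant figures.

The assembly work is the sum of pairwise potential energies, U = Σ_{i<j} kqᵢqⱼ/rᵢⱼ.
The separation is r = 0.457 m.
U = (-6.63×10⁻⁷) = -6.63×10⁻⁷ J.

-6.63×10⁻⁷ J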